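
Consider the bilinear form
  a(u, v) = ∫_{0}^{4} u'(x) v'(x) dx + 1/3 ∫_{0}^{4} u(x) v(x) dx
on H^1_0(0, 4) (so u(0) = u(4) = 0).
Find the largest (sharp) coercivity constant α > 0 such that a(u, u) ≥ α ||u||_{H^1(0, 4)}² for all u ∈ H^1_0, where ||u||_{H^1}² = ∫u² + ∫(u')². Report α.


α = (16/3 + π^2)/(π^2 + 16)

Coercivity of a(·,·) on H^1_0(0, 4) means a(u, u) ≥ α ||u||_{H^1}² for every u ∈ H^1_0.
The interval has length L = 4, and Poincaré/coercivity depend only on L. Here a(u, u) = ∫(u')² + (1/3)·∫u².
Here 0 < c = 1/3 < 1. The condition a(u,u) ≥ α||u||_{H^1}² reads (1−α)∫(u')² ≥ (α−c)∫u². Any admissible α is ≤ 1 (rapidly oscillating u have ∫u²/∫(u')² → 0), and α = 1 would force 0 ≥ (1−c)∫u², impossible since c < 1; so 1−α > 0. By the sharp Poincaré inequality on H^1_0 of an interval of length L, ∫(u')² ≥ (π/L)²∫u² with equality for the first sine mode sin(π(x−x₀)/L) (x₀ the left endpoint), so the inequality holds for all u iff (1−α)(π/L)² ≥ α − c, i.e. α ≤ ((π/L)² + c)/((π/L)² + 1) = (1 + c(L/π)²)/(1 + (L/π)²). With (π/L)² = π^2/16 and c = 1/3, the largest admissible constant is α = ((π/L)² + c)/((π/L)² + 1).
Simplifying, α = (16/3 + π^2)/(π^2 + 16).


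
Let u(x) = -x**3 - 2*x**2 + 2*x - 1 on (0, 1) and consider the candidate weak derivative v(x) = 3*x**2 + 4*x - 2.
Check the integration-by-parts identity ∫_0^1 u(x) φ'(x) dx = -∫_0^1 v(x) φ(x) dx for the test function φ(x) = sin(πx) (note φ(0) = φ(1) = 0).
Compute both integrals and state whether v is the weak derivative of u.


LHS = -12/π^3 + 3/π, RHS = -3/π + 12/π^3. No, v is not the weak derivative of u.

u(x) = -x**3 - 2*x**2 + 2*x - 1, classical derivative u'(x) = -3*x**2 - 4*x + 2.
φ(x) = sin(πx), so φ'(x) = π*cos(π*x).
Note φ(0) = φ(1) = 0, so the boundary term u·φ vanishes.
LHS = ∫_0^1 u(x) φ'(x) dx = ∫_0^1 (-π*x^3*cos(π*x) - 2*π*x^2*cos(π*x) + 2*π*x*cos(π*x) - π*cos(π*x)) dx. Term by term:
  ∫_0^1 -π*cos(π*x) dx = 0;  ∫_0^1 -π*x^3*cos(π*x) dx = -12/π^3 + 3/π;  ∫_0^1 -2*π*x^2*cos(π*x) dx = 4/π;
  ∫_0^1 2*π*x*cos(π*x) dx = -4/π.
Sum: 0 + -12/π^3 + 3/π + 4/π − 4/π = -12/π^3 + 3/π.
So LHS = -12/π^3 + 3/π.
∫_0^1 v(x) φ(x) dx = ∫_0^1 (3*x^2*sin(π*x) + 4*x*sin(π*x) - 2*sin(π*x)) dx. Term by term:
  ∫_0^1 -2*sin(π*x) dx = -4/π;  ∫_0^1 3*x^2*sin(π*x) dx = -12/π^3 + 3/π;  ∫_0^1 4*x*sin(π*x) dx = 4/π.
Sum: -4/π + -12/π^3 + 3/π + 4/π = -12/π^3 + 3/π.
So RHS = -∫_0^1 v(x) φ(x) dx = -3/π + 12/π^3.
LHS − RHS = -24/π^3 + 6/π ≠ 0, so the identity fails.
(For a valid weak derivative the identity must hold for EVERY test function, in particular this one. The failure shows v is NOT the weak derivative of u.)
Correct weak derivative would be u'(x) = -3*x**2 - 4*x + 2.


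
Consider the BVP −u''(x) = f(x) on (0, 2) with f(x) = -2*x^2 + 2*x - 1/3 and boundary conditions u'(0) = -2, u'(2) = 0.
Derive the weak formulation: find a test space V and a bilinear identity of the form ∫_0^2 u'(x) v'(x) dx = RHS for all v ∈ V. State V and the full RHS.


V = H^1(0, 2) (v unrestricted at boundary; u is determined up to an additive constant); weak form: ∫_0^2 u'v' dx = ∫_0^2 (-2*x^2 + 2*x - 1/3) v dx + 2·v(0) for all v ∈ V.

Multiply both sides by a test function v and integrate from 0 to 2:
  ∫_0^2 −u''(x) v(x) dx = ∫_0^2 f(x) v(x) dx.
Integrate the LHS by parts once:
  ∫_0^2 −u'' v dx = −[u'(x) v(x)]_0^2 + ∫_0^2 u'(x) v'(x) dx.
Thus ∫_0^2 u'(x) v'(x) dx = ∫_0^2 f(x) v(x) dx + [u'(x) v(x)]_0^2.
Choose V so that boundary terms are either known or forced to vanish.
u has inhomogeneous Neumann u'(0) = -2, u'(2) = 0. [u' v]_0^2 = (0)·v(2) − (-2)·v(0) = 2·v(0). Take V = H^1(0, 2); boundary term becomes part of RHS.
Weak formulation: find u (satisfying any essential BC) such that ∫_0^2 u'(x) v'(x) dx = ∫_0^2 f v dx + 2·v(0) for all v ∈ V (Neumann data are natural BCs: they enter the RHS as boundary terms).
Substituting f(x) = -2*x^2 + 2*x - 1/3, the right-hand side is ∫_0^2 (-2*x^2 + 2*x - 1/3) v dx + 2·v(0).
Compatibility check (pure Neumann): taking v ≡ 1 ∈ V gives 0 = ∫_0^2 f dx + (0) − (-2), i.e. ∫_0^2 f dx must equal u'(0) − u'(2) = -2. Indeed ∫_0^2 (-2*x^2 + 2*x - 1/3) dx = -2, so the data are compatible. The solution is then unique only up to an additive constant (fix it e.g. by requiring ∫_0^2 u dx = 0).


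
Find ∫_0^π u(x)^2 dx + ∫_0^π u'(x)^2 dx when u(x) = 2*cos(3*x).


||u||_{H^1(0,π)}^2 = 20*π

u'(x) = -6*sin(3*x).
Expand u² and (u')² and integrate term by term on (0, π), using: for integers n ≥ 1, ∫_0^π sin²(nx) dx = ∫_0^π cos²(nx) dx = π/2; for n ≠ n', ∫_0^π sin(nx)sin(n'x) dx = ∫_0^π cos(nx)cos(n'x) dx = 0; and by product-to-sum, ∫_0^π sin(nx)cos(n'x) dx = ½∫_0^π [sin((n+n')x) + sin((n−n')x)] dx, which is 0 when n+n' is even and 2n/(n²−n'²) when n+n' is odd (it need not vanish on (0, π)).
  u² squared terms: (2)²·∫cos(3x)² dx = 4·π/2 = 2*π.
  So ∫_0^π u² dx = 2*π.
  (u')² squared terms: (-6)²·∫sin(3x)² dx = 36·π/2 = 18*π.
  So ∫_0^π (u')² dx = 18*π.
||u||_{H^1}^2 = (2*π) + (18*π) = 20*π.


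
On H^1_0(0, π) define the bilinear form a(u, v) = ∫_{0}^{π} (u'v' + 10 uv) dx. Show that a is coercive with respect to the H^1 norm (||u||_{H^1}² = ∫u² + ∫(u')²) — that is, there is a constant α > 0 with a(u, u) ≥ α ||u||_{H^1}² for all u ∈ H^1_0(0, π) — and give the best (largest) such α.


α = 1

Coercivity of a(·,·) on H^1_0(0, π) means a(u, u) ≥ α ||u||_{H^1}² for every u ∈ H^1_0.
The interval has length L = π, and Poincaré/coercivity depend only on L. Here a(u, u) = ∫(u')² + (10)·∫u².
Here c = 10 ≥ 1, so a(u,u) = ∫(u')² + c∫u² ≥ ∫(u')² + ∫u² = ||u||_{H^1}², i.e. α = 1 works. No larger α is possible: a(u,u) ≥ α||u||_{H^1}² means (1−α)∫(u')² ≥ (α−c)∫u², and for the modes u_n = sin(nπ(x−x₀)/L) (x₀ the left endpoint) one has ∫u_n²/∫(u_n')² = (L/(nπ))² → 0, so a(u_n,u_n)/||u_n||_{H^1}² → 1. Hence the optimal constant is α = 1.
Therefore α = 1.


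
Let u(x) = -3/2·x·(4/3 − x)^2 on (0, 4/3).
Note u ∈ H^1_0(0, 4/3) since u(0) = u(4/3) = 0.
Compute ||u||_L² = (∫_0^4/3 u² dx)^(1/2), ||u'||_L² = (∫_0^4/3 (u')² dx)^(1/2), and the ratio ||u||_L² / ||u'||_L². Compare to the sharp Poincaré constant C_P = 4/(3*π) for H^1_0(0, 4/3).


||u||_L² / ||u'||_L² = 2*sqrt(14)/21 < C_P = 4/(3*π).

u(x) = -3/2·x·(4/3 − x)^2, so u'(x) = (4 - 9*x)*(3*x - 4)/6.
u(x) = -3/2·x·(4/3 − x)^2 vanishes at x = 0 and x = 4/3, so u ∈ H^1_0(0, 4/3). Differentiate via the product rule and integrate the resulting polynomials term by term.
  ∫_0^4/3 u² dx = ∫_0^4/3 (9*x^6/4 - 12*x^5 + 24*x^4 - 64*x^3/3 + 64*x^2/9) dx. Term by term:
    ∫_0^4/3 9*x^6/4 dx = 4096/1701;  ∫_0^4/3 -12*x^5 dx = -8192/729;  ∫_0^4/3 24*x^4 dx = 8192/405;
    ∫_0^4/3 -64*x^3/3 dx = -4096/243;  ∫_0^4/3 64*x^2/9 dx = 4096/729.
  Sum: 4096/1701 − 8192/729 + 8192/405 − 4096/243 + 4096/729 = 4096/25515.
  ∫_0^4/3 (u')² dx = ∫_0^4/3 (81*x^4/4 - 72*x^3 + 88*x^2 - 128*x/3 + 64/9) dx. Term by term:
    ∫_0^4/3 81*x^4/4 dx = 256/15;  ∫_0^4/3 -72*x^3 dx = -512/9;  ∫_0^4/3 88*x^2 dx = 5632/81;
    ∫_0^4/3 -128*x/3 dx = -1024/27;  ∫_0^4/3 64/9 dx = 256/27.
  Sum: 256/15 − 512/9 + 5632/81 − 1024/27 + 256/27 = 512/405.
∫_0^4/3 u² dx = 4096/25515, so ||u||_L² = 64*sqrt(35)/945.
∫_0^4/3 (u')² dx = 512/405, so ||u'||_L² = 16*sqrt(10)/45.
Ratio ||u||_L² / ||u'||_L² = 2*sqrt(14)/21.
Sharp Poincaré constant on H^1_0(0, 4/3) is C_P = L/π = 4/(3*π), achieved by sin(3*π/4·x).
A polynomial bump cannot attain the sharp Poincaré constant (only the first sine eigenfunction does), so the ratio is strictly less than C_P, consistent with ||u||_L² ≤ C_P ||u'||_L².


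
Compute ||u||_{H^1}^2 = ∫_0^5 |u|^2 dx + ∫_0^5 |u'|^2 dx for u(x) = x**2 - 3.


||u||_{H^1}^2 = 1760/3

The H^1 norm (squared) on an interval (0, L) is
  ||u||_{H^1}^2 = ∫_0^L u(x)^2 dx + ∫_0^L u'(x)^2 dx.
Compute u'(x) = 2*x.
Then u(x)^2 = x**4 - 6*x**2 + 9 and u'(x)^2 = 4*x**2.
Integrate each monomial from 0 to 5 using ∫_0^5 c·x^n dx = c·5^(n+1)/(n+1):
  ∫_0^5 u(x)^2 dx = ∫_0^5 (x^4 - 6*x^2 + 9) dx. Term by term:
    ∫_0^5 x^4 dx = 625;  ∫_0^5 -6*x^2 dx = -250;  ∫_0^5 9 dx = 45.
  Sum: 625 − 250 + 45 = 420.
  ∫_0^5 u'(x)^2 dx = ∫_0^5 (4*x^2) dx. Term by term:
    ∫_0^5 4*x^2 dx = 500/3.
Adding: ||u||_{H^1}^2 = 420 + 500/3 = 1760/3.


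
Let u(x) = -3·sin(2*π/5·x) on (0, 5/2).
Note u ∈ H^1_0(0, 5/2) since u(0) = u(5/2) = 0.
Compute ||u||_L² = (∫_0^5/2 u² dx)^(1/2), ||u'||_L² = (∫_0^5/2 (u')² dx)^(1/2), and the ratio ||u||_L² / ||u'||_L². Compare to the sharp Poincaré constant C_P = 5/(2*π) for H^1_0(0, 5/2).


||u||_L² / ||u'||_L² = 5/(2*π) = C_P.

u(x) = -3·sin(2*π/5·x), so u'(x) = -6*π*cos(2*π*x/5)/5.
Writing u(x) = A·sin(kπx/L) with A = -3 and k = 1, use ∫_0^L sin²(kπx/L) dx = L/2 and ∫_0^L cos²(kπx/L) dx = L/2.
u² = 9·sin²(2*π/5·x) and (u')² = 36*π^2/25·cos²(2*π/5·x), and each of sin², cos² integrates to L/2 = 5/4 over (0, 5/2).
∫_0^5/2 u² dx = 45/4, so ||u||_L² = 3*sqrt(5)/2.
∫_0^5/2 (u')² dx = 9*π^2/5, so ||u'||_L² = 3*sqrt(5)*π/5.
Ratio ||u||_L² / ||u'||_L² = 5/(2*π).
Sharp Poincaré constant on H^1_0(0, 5/2) is C_P = L/π = 5/(2*π), achieved by sin(2*π/5·x).
This is the k = 1 eigenfunction (up to amplitude), so the ratio equals the sharp Poincaré constant exactly.


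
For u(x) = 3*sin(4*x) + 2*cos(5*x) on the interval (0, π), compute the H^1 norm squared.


||u||_{H^1(0,π)}^2 = -832/3 + 257*π/2

u'(x) = -10*sin(5*x) + 12*cos(4*x).
Expand u² and (u')² and integrate term by term on (0, π), using: for integers n ≥ 1, ∫_0^π sin²(nx) dx = ∫_0^π cos²(nx) dx = π/2; for n ≠ n', ∫_0^π sin(nx)sin(n'x) dx = ∫_0^π cos(nx)cos(n'x) dx = 0; and by product-to-sum, ∫_0^π sin(nx)cos(n'x) dx = ½∫_0^π [sin((n+n')x) + sin((n−n')x)] dx, which is 0 when n+n' is even and 2n/(n²−n'²) when n+n' is odd (it need not vanish on (0, π)).
  u² squared terms: (2)²·∫cos(5x)² dx = 4·π/2 = 2*π;  (3)²·∫sin(4x)² dx = 9·π/2 = 9*π/2.
  u² cross terms: 2·(2)·(3)·∫cos(5x)·sin(4x) dx = 12·(-8/9) = -32/3.
  So ∫_0^π u² dx = 2*π + 9*π/2 − 32/3 = -32/3 + 13*π/2.
  (u')² squared terms: (-10)²·∫sin(5x)² dx = 100·π/2 = 50*π;  (12)²·∫cos(4x)² dx = 144·π/2 = 72*π.
  (u')² cross terms: 2·(-10)·(12)·∫sin(5x)·cos(4x) dx = -240·(10/9) = -800/3.
  So ∫_0^π (u')² dx = 50*π + 72*π − 800/3 = -800/3 + 122*π.
||u||_{H^1}^2 = (-32/3 + 13*π/2) + (-800/3 + 122*π) = -832/3 + 257*π/2.


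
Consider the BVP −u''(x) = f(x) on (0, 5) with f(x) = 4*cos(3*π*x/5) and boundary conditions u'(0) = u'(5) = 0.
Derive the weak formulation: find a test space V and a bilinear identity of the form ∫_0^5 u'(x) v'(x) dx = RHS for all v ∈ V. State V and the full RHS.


V = H^1(0, 5) (no boundary constraint on v; u is determined up to an additive constant); weak form: ∫_0^5 u'v' dx = ∫_0^5 (4*cos(3*π*x/5)) v dx for all v ∈ V.

Multiply both sides by a test function v and integrate from 0 to 5:
  ∫_0^5 −u''(x) v(x) dx = ∫_0^5 f(x) v(x) dx.
Integrate the LHS by parts once:
  ∫_0^5 −u'' v dx = −[u'(x) v(x)]_0^5 + ∫_0^5 u'(x) v'(x) dx.
Thus ∫_0^5 u'(x) v'(x) dx = ∫_0^5 f(x) v(x) dx + [u'(x) v(x)]_0^5.
Choose V so that boundary terms are either known or forced to vanish.
u has homogeneous Neumann: u'(0) = u'(5) = 0. So [u' v]_0^5 = 0·v(5) − 0·v(0) = 0 for any v; take V = H^1(0, 5).
Weak formulation: find u (satisfying any essential BC) such that ∫_0^5 u'(x) v'(x) dx = ∫_0^5 f v dx for all v ∈ V (homogeneous Neumann, so boundary terms vanish).
Substituting f(x) = 4*cos(3*π*x/5), the right-hand side is ∫_0^5 (4*cos(3*π*x/5)) v dx.
Compatibility check (pure Neumann): taking v ≡ 1 ∈ V gives 0 = ∫_0^5 f dx + (0) − (0), i.e. ∫_0^5 f dx must equal u'(0) − u'(5) = 0. Indeed ∫_0^5 (4*cos(3*π*x/5)) dx = 0, so the data are compatible. The solution is then unique only up to an additive constant (fix it e.g. by requiring ∫_0^5 u dx = 0).


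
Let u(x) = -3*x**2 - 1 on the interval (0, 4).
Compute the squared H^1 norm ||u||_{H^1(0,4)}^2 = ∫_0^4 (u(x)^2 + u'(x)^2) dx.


||u||_{H^1}^2 = 13716/5

The H^1 norm (squared) on an interval (0, L) is
  ||u||_{H^1}^2 = ∫_0^L u(x)^2 dx + ∫_0^L u'(x)^2 dx.
Compute u'(x) = -6*x.
Then u(x)^2 = 9*x**4 + 6*x**2 + 1 and u'(x)^2 = 36*x**2.
Integrate each monomial from 0 to 4 using ∫_0^4 c·x^n dx = c·4^(n+1)/(n+1):
  ∫_0^4 u(x)^2 dx = ∫_0^4 (9*x^4 + 6*x^2 + 1) dx. Term by term:
    ∫_0^4 9*x^4 dx = 9216/5;  ∫_0^4 6*x^2 dx = 128;  ∫_0^4 1 dx = 4.
  Sum: 9216/5 + 128 + 4 = 9876/5.
  ∫_0^4 u'(x)^2 dx = ∫_0^4 (36*x^2) dx. Term by term:
    ∫_0^4 36*x^2 dx = 768.
Adding: ||u||_{H^1}^2 = 9876/5 + 768 = 13716/5.


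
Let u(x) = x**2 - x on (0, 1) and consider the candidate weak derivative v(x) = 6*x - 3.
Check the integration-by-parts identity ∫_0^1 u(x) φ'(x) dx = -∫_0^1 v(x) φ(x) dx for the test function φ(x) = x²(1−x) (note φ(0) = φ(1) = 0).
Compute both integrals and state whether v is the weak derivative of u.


LHS = -1/60, RHS = -1/20. No, v is not the weak derivative of u.

u(x) = x**2 - x, classical derivative u'(x) = 2*x - 1.
φ(x) = x²(1−x), so φ'(x) = x*(2 - 3*x).
Note φ(0) = φ(1) = 0, so the boundary term u·φ vanishes.
LHS = ∫_0^1 u(x) φ'(x) dx = ∫_0^1 (-3*x^4 + 5*x^3 - 2*x^2) dx. Term by term:
  ∫_0^1 -3*x^4 dx = -3/5;  ∫_0^1 5*x^3 dx = 5/4;  ∫_0^1 -2*x^2 dx = -2/3.
Sum: -3/5 + 5/4 − 2/3 = -1/60.
So LHS = -1/60.
∫_0^1 v(x) φ(x) dx = ∫_0^1 (-6*x^4 + 9*x^3 - 3*x^2) dx. Term by term:
  ∫_0^1 -6*x^4 dx = -6/5;  ∫_0^1 9*x^3 dx = 9/4;  ∫_0^1 -3*x^2 dx = -1.
Sum: -6/5 + 9/4 − 1 = 1/20.
So RHS = -∫_0^1 v(x) φ(x) dx = -1/20.
LHS − RHS = 1/30 ≠ 0, so the identity fails.
(For a valid weak derivative the identity must hold for EVERY test function, in particular this one. The failure shows v is NOT the weak derivative of u.)
Correct weak derivative would be u'(x) = 2*x - 1.


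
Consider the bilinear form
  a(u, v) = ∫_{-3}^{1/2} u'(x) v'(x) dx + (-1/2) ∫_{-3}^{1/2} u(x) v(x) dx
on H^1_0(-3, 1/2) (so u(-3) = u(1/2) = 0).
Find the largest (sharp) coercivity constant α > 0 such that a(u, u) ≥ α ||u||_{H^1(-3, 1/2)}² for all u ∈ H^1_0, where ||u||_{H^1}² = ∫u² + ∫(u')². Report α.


α = (-49 + 8*π^2)/(2*(4*π^2 + 49))

Coercivity of a(·,·) on H^1_0(-3, 1/2) means a(u, u) ≥ α ||u||_{H^1}² for every u ∈ H^1_0.
The interval has length L = 7/2, and Poincaré/coercivity depend only on L. Here a(u, u) = ∫(u')² + (-1/2)·∫u².
Here c = -1/2 < 0 with |c| < (π/L)² = 4*π^2/49, so coercivity still holds. The condition a(u,u) ≥ α||u||_{H^1}² reads (1−α)∫(u')² ≥ (α−c)∫u². Any admissible α is ≤ 1 (rapidly oscillating u have ∫u²/∫(u')² → 0), and α = 1 would force 0 ≥ (1−c)∫u², impossible since c < 1; so 1−α > 0. By the sharp Poincaré inequality on H^1_0 of an interval of length L, ∫(u')² ≥ (π/L)²∫u² with equality for the first sine mode sin(π(x−x₀)/L) (x₀ the left endpoint), so the inequality holds for all u iff (1−α)(π/L)² ≥ α − c, i.e. α ≤ ((π/L)² + c)/((π/L)² + 1) = (1 + c(L/π)²)/(1 + (L/π)²). (Direct route, valid since c ≤ 0: Poincaré gives c∫u² ≥ c(L/π)²∫(u')², so a(u,u) ≥ (1 + c(L/π)²)∫(u')², while ||u||_{H^1}² ≤ (1 + (L/π)²)∫(u')²; dividing yields the same α.) With (π/L)² = 4*π^2/49 and c = -1/2, the largest admissible constant is α = ((π/L)² + c)/((π/L)² + 1).
Simplifying, α = (-49 + 8*π^2)/(2*(4*π^2 + 49)).


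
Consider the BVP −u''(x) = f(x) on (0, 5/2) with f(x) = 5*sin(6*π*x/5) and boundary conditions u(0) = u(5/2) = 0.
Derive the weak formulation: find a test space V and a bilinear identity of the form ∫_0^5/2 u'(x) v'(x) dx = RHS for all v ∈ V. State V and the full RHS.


V = H^1_0(0, 5/2) (so v(0) = v(5/2) = 0); weak form: ∫_0^5/2 u'v' dx = ∫_0^5/2 (5*sin(6*π*x/5)) v dx for all v ∈ V.

Multiply both sides by a test function v and integrate from 0 to 5/2:
  ∫_0^5/2 −u''(x) v(x) dx = ∫_0^5/2 f(x) v(x) dx.
Integrate the LHS by parts once:
  ∫_0^5/2 −u'' v dx = −[u'(x) v(x)]_0^5/2 + ∫_0^5/2 u'(x) v'(x) dx.
Thus ∫_0^5/2 u'(x) v'(x) dx = ∫_0^5/2 f(x) v(x) dx + [u'(x) v(x)]_0^5/2.
Choose V so that boundary terms are either known or forced to vanish.
u is Dirichlet: u(0) = u(5/2) = 0. Let V = H^1_0(0, 5/2); then v(0) = v(5/2) = 0, and [u' v]_0^5/2 = 0.
Weak formulation: find u (satisfying any essential BC) such that ∫_0^5/2 u'(x) v'(x) dx = ∫_0^5/2 f v dx for all v ∈ V.
Substituting f(x) = 5*sin(6*π*x/5), the right-hand side is ∫_0^5/2 (5*sin(6*π*x/5)) v dx.


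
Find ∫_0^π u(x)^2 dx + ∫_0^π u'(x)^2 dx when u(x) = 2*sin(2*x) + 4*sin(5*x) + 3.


||u||_{H^1(0,π)}^2 = 48/5 + 227*π

u'(x) = 4*cos(2*x) + 20*cos(5*x).
Expand u² and (u')² and integrate term by term on (0, π), using: for integers n ≥ 1, ∫_0^π sin²(nx) dx = ∫_0^π cos²(nx) dx = π/2; for n ≠ n', ∫_0^π sin(nx)sin(n'x) dx = ∫_0^π cos(nx)cos(n'x) dx = 0; and by product-to-sum, ∫_0^π sin(nx)cos(n'x) dx = ½∫_0^π [sin((n+n')x) + sin((n−n')x)] dx, which is 0 when n+n' is even and 2n/(n²−n'²) when n+n' is odd (it need not vanish on (0, π)). For the constant mode: ∫_0^π 1 dx = π, ∫_0^π cos(nx) dx = 0, ∫_0^π sin(nx) dx = (1−(−1)^n)/n.
  u² squared terms: (3)²·∫1 dx = 9·π = 9*π;  (2)²·∫sin(2x)² dx = 4·π/2 = 2*π;  (4)²·∫sin(5x)² dx = 16·π/2 = 8*π.
  u² cross terms: 2·(3)·(2)·∫1·sin(2x) dx = 12·(0) = 0;  2·(3)·(4)·∫1·sin(5x) dx = 24·(2/5) = 48/5;  2·(2)·(4)·∫sin(2x)·sin(5x) dx = 16·(0) = 0.
  So ∫_0^π u² dx = 9*π + 2*π + 8*π + 0 + 48/5 + 0 = 48/5 + 19*π.
  (u')² squared terms: (4)²·∫cos(2x)² dx = 16·π/2 = 8*π;  (20)²·∫cos(5x)² dx = 400·π/2 = 200*π.
  (u')² cross terms: 2·(4)·(20)·∫cos(2x)·cos(5x) dx = 160·(0) = 0.
  So ∫_0^π (u')² dx = 8*π + 200*π + 0 = 208*π.
||u||_{H^1}^2 = (48/5 + 19*π) + (208*π) = 48/5 + 227*π.


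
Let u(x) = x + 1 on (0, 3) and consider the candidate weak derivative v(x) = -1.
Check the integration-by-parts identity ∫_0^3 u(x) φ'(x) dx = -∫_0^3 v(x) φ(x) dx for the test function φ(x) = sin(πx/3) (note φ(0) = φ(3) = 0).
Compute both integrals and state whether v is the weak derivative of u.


LHS = -6/π, RHS = 6/π. No, v is not the weak derivative of u.

u(x) = x + 1, classical derivative u'(x) = 1.
φ(x) = sin(πx/3), so φ'(x) = π*cos(π*x/3)/3.
Note φ(0) = φ(3) = 0, so the boundary term u·φ vanishes.
LHS = ∫_0^3 u(x) φ'(x) dx = ∫_0^3 (π*x*cos(π*x/3)/3 + π*cos(π*x/3)/3) dx. Term by term:
  ∫_0^3 π*cos(π*x/3)/3 dx = 0;  ∫_0^3 π*x*cos(π*x/3)/3 dx = -6/π.
Sum: 0 − 6/π = -6/π.
So LHS = -6/π.
∫_0^3 v(x) φ(x) dx = ∫_0^3 (-sin(π*x/3)) dx. Term by term:
  ∫_0^3 -sin(π*x/3) dx = -6/π.
So RHS = -∫_0^3 v(x) φ(x) dx = 6/π.
LHS − RHS = -12/π ≠ 0, so the identity fails.
(For a valid weak derivative the identity must hold for EVERY test function, in particular this one. The failure shows v is NOT the weak derivative of u.)
Correct weak derivative would be u'(x) = 1.


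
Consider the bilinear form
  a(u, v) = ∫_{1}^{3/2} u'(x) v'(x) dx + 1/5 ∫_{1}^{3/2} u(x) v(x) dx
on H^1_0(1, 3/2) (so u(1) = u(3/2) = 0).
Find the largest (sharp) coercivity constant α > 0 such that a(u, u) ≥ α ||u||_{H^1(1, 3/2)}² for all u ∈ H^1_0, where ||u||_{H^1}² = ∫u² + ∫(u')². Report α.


α = (1 + 20*π^2)/(5*(1 + 4*π^2))

Coercivity of a(·,·) on H^1_0(1, 3/2) means a(u, u) ≥ α ||u||_{H^1}² for every u ∈ H^1_0.
The interval has length L = 1/2, and Poincaré/coercivity depend only on L. Here a(u, u) = ∫(u')² + (1/5)·∫u².
Here 0 < c = 1/5 < 1. The condition a(u,u) ≥ α||u||_{H^1}² reads (1−α)∫(u')² ≥ (α−c)∫u². Any admissible α is ≤ 1 (rapidly oscillating u have ∫u²/∫(u')² → 0), and α = 1 would force 0 ≥ (1−c)∫u², impossible since c < 1; so 1−α > 0. By the sharp Poincaré inequality on H^1_0 of an interval of length L, ∫(u')² ≥ (π/L)²∫u² with equality for the first sine mode sin(π(x−x₀)/L) (x₀ the left endpoint), so the inequality holds for all u iff (1−α)(π/L)² ≥ α − c, i.e. α ≤ ((π/L)² + c)/((π/L)² + 1) = (1 + c(L/π)²)/(1 + (L/π)²). With (π/L)² = 4*π^2 and c = 1/5, the largest admissible constant is α = ((π/L)² + c)/((π/L)² + 1).
Simplifying, α = (1 + 20*π^2)/(5*(1 + 4*π^2)).


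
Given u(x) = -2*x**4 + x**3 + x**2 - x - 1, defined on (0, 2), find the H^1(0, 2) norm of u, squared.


||u||_{H^1}^2 = 45800/63

The H^1 norm (squared) on an interval (0, L) is
  ||u||_{H^1}^2 = ∫_0^L u(x)^2 dx + ∫_0^L u'(x)^2 dx.
Compute u'(x) = -8*x**3 + 3*x**2 + 2*x - 1.
Then u(x)^2 = 4*x**8 - 4*x**7 - 3*x**6 + 6*x**5 + 3*x**4 - 4*x**3 - x**2 + 2*x + 1 and u'(x)^2 = 64*x**6 - 48*x**5 - 23*x**4 + 28*x**3 - 2*x**2 - 4*x + 1.
Integrate each monomial from 0 to 2 using ∫_0^2 c·x^n dx = c·2^(n+1)/(n+1):
  ∫_0^2 u(x)^2 dx = ∫_0^2 (4*x^8 - 4*x^7 - 3*x^6 + 6*x^5 + 3*x^4 - 4*x^3 - x^2 + 2*x + 1) dx. Term by term:
    ∫_0^2 4*x^8 dx = 2048/9;  ∫_0^2 -4*x^7 dx = -128;  ∫_0^2 -3*x^6 dx = -384/7;
    ∫_0^2 6*x^5 dx = 64;  ∫_0^2 3*x^4 dx = 96/5;  ∫_0^2 -4*x^3 dx = -16;
    ∫_0^2 -x^2 dx = -8/3;  ∫_0^2 2*x dx = 4;  ∫_0^2 1 dx = 2.
  Sum: 2048/9 − 128 − 384/7 + 64 + 96/5 − 16 − 8/3 + 4 + 2 = 36298/315.
  ∫_0^2 u'(x)^2 dx = ∫_0^2 (64*x^6 - 48*x^5 - 23*x^4 + 28*x^3 - 2*x^2 - 4*x + 1) dx. Term by term:
    ∫_0^2 64*x^6 dx = 8192/7;  ∫_0^2 -48*x^5 dx = -512;  ∫_0^2 -23*x^4 dx = -736/5;
    ∫_0^2 28*x^3 dx = 112;  ∫_0^2 -2*x^2 dx = -16/3;  ∫_0^2 -4*x dx = -8;
    ∫_0^2 1 dx = 2.
  Sum: 8192/7 − 512 − 736/5 + 112 − 16/3 − 8 + 2 = 64234/105.
Adding: ||u||_{H^1}^2 = 36298/315 + 64234/105 = 45800/63.


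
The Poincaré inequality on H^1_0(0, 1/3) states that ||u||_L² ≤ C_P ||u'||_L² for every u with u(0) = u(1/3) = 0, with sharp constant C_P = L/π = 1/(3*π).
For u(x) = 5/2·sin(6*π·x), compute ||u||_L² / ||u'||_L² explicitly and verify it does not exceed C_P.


||u||_L² / ||u'||_L² = 1/(6*π) < C_P = 1/(3*π).

u(x) = 5/2·sin(6*π·x), so u'(x) = 15*π*cos(6*π*x).
Writing u(x) = A·sin(kπx/L) with A = 5/2 and k = 2, use ∫_0^L sin²(kπx/L) dx = L/2 and ∫_0^L cos²(kπx/L) dx = L/2.
u² = 25/4·sin²(6*π·x) and (u')² = 225*π^2·cos²(6*π·x), and each of sin², cos² integrates to L/2 = 1/6 over (0, 1/3).
∫_0^1/3 u² dx = 25/24, so ||u||_L² = 5*sqrt(6)/12.
∫_0^1/3 (u')² dx = 75*π^2/2, so ||u'||_L² = 5*sqrt(6)*π/2.
Ratio ||u||_L² / ||u'||_L² = 1/(6*π).
Sharp Poincaré constant on H^1_0(0, 1/3) is C_P = L/π = 1/(3*π), achieved by sin(3*π·x).
This is the k = 2 harmonic; the ratio L/(kπ) is strictly less than C_P = L/π, consistent with the sharp inequality ||u||_L² ≤ C_P ||u'||_L².


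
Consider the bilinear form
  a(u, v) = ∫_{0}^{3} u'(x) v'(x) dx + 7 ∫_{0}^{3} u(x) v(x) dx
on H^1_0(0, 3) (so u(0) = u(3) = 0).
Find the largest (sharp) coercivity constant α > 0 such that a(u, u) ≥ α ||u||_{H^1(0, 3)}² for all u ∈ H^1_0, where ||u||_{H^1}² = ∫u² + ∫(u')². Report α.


α = 1

Coercivity of a(·,·) on H^1_0(0, 3) means a(u, u) ≥ α ||u||_{H^1}² for every u ∈ H^1_0.
The interval has length L = 3, and Poincaré/coercivity depend only on L. Here a(u, u) = ∫(u')² + (7)·∫u².
Here c = 7 ≥ 1, so a(u,u) = ∫(u')² + c∫u² ≥ ∫(u')² + ∫u² = ||u||_{H^1}², i.e. α = 1 works. No larger α is possible: a(u,u) ≥ α||u||_{H^1}² means (1−α)∫(u')² ≥ (α−c)∫u², and for the modes u_n = sin(nπ(x−x₀)/L) (x₀ the left endpoint) one has ∫u_n²/∫(u_n')² = (L/(nπ))² → 0, so a(u_n,u_n)/||u_n||_{H^1}² → 1. Hence the optimal constant is α = 1.
Therefore α = 1.


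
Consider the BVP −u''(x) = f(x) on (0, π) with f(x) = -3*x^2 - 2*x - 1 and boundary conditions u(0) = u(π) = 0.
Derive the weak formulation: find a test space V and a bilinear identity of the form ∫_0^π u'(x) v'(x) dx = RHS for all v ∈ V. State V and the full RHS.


V = H^1_0(0, π) (so v(0) = v(π) = 0); weak form: ∫_0^π u'v' dx = ∫_0^π (-3*x^2 - 2*x - 1) v dx for all v ∈ V.

Multiply both sides by a test function v and integrate from 0 to π:
  ∫_0^π −u''(x) v(x) dx = ∫_0^π f(x) v(x) dx.
Integrate the LHS by parts once:
  ∫_0^π −u'' v dx = −[u'(x) v(x)]_0^π + ∫_0^π u'(x) v'(x) dx.
Thus ∫_0^π u'(x) v'(x) dx = ∫_0^π f(x) v(x) dx + [u'(x) v(x)]_0^π.
Choose V so that boundary terms are either known or forced to vanish.
u is Dirichlet: u(0) = u(π) = 0. Let V = H^1_0(0, π); then v(0) = v(π) = 0, and [u' v]_0^π = 0.
Weak formulation: find u (satisfying any essential BC) such that ∫_0^π u'(x) v'(x) dx = ∫_0^π f v dx for all v ∈ V.
Substituting f(x) = -3*x^2 - 2*x - 1, the right-hand side is ∫_0^π (-3*x^2 - 2*x - 1) v dx.


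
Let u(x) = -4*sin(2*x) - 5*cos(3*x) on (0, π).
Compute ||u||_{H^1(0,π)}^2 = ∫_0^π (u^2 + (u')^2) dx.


||u||_{H^1(0,π)}^2 = -320 + 165*π

u'(x) = 15*sin(3*x) - 8*cos(2*x).
Expand u² and (u')² and integrate term by term on (0, π), using: for integers n ≥ 1, ∫_0^π sin²(nx) dx = ∫_0^π cos²(nx) dx = π/2; for n ≠ n', ∫_0^π sin(nx)sin(n'x) dx = ∫_0^π cos(nx)cos(n'x) dx = 0; and by product-to-sum, ∫_0^π sin(nx)cos(n'x) dx = ½∫_0^π [sin((n+n')x) + sin((n−n')x)] dx, which is 0 when n+n' is even and 2n/(n²−n'²) when n+n' is odd (it need not vanish on (0, π)).
  u² squared terms: (-5)²·∫cos(3x)² dx = 25·π/2 = 25*π/2;  (-4)²·∫sin(2x)² dx = 16·π/2 = 8*π.
  u² cross terms: 2·(-5)·(-4)·∫cos(3x)·sin(2x) dx = 40·(-4/5) = -32.
  So ∫_0^π u² dx = 25*π/2 + 8*π − 32 = -32 + 41*π/2.
  (u')² squared terms: (-8)²·∫cos(2x)² dx = 64·π/2 = 32*π;  (15)²·∫sin(3x)² dx = 225·π/2 = 225*π/2.
  (u')² cross terms: 2·(-8)·(15)·∫cos(2x)·sin(3x) dx = -240·(6/5) = -288.
  So ∫_0^π (u')² dx = 32*π + 225*π/2 − 288 = -288 + 289*π/2.
||u||_{H^1}^2 = (-32 + 41*π/2) + (-288 + 289*π/2) = -320 + 165*π.


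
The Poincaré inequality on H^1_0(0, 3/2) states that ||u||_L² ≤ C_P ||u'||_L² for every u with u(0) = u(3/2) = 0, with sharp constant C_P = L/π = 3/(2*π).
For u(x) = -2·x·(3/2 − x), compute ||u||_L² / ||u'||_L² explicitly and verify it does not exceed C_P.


||u||_L² / ||u'||_L² = 3*sqrt(10)/20 < C_P = 3/(2*π).

u(x) = -2·x·(3/2 − x), so u'(x) = 4*x - 3.
u(x) = -2·x·(3/2 − x) vanishes at x = 0 and x = 3/2, so u ∈ H^1_0(0, 3/2). Differentiate via the product rule and integrate the resulting polynomials term by term.
  ∫_0^3/2 u² dx = ∫_0^3/2 (4*x^4 - 12*x^3 + 9*x^2) dx. Term by term:
    ∫_0^3/2 4*x^4 dx = 243/40;  ∫_0^3/2 -12*x^3 dx = -243/16;  ∫_0^3/2 9*x^2 dx = 81/8.
  Sum: 243/40 − 243/16 + 81/8 = 81/80.
  ∫_0^3/2 (u')² dx = ∫_0^3/2 (16*x^2 - 24*x + 9) dx. Term by term:
    ∫_0^3/2 16*x^2 dx = 18;  ∫_0^3/2 -24*x dx = -27;  ∫_0^3/2 9 dx = 27/2.
  Sum: 18 − 27 + 27/2 = 9/2.
∫_0^3/2 u² dx = 81/80, so ||u||_L² = 9*sqrt(5)/20.
∫_0^3/2 (u')² dx = 9/2, so ||u'||_L² = 3*sqrt(2)/2.
Ratio ||u||_L² / ||u'||_L² = 3*sqrt(10)/20.
Sharp Poincaré constant on H^1_0(0, 3/2) is C_P = L/π = 3/(2*π), achieved by sin(2*π/3·x).
A polynomial bump cannot attain the sharp Poincaré constant (only the first sine eigenfunction does), so the ratio is strictly less than C_P, consistent with ||u||_L² ≤ C_P ||u'||_L².


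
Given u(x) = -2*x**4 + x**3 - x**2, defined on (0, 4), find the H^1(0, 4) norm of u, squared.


||u||_{H^1}^2 = 68993024/315

The H^1 norm (squared) on an interval (0, L) is
  ||u||_{H^1}^2 = ∫_0^L u(x)^2 dx + ∫_0^L u'(x)^2 dx.
Compute u'(x) = -8*x**3 + 3*x**2 - 2*x.
Then u(x)^2 = 4*x**8 - 4*x**7 + 5*x**6 - 2*x**5 + x**4 and u'(x)^2 = 64*x**6 - 48*x**5 + 41*x**4 - 12*x**3 + 4*x**2.
Integrate each monomial from 0 to 4 using ∫_0^4 c·x^n dx = c·4^(n+1)/(n+1):
  ∫_0^4 u(x)^2 dx = ∫_0^4 (4*x^8 - 4*x^7 + 5*x^6 - 2*x^5 + x^4) dx. Term by term:
    ∫_0^4 4*x^8 dx = 1048576/9;  ∫_0^4 -4*x^7 dx = -32768;  ∫_0^4 5*x^6 dx = 81920/7;
    ∫_0^4 -2*x^5 dx = -4096/3;  ∫_0^4 x^4 dx = 1024/5.
  Sum: 1048576/9 − 32768 + 81920/7 − 4096/3 + 1024/5 = 29699072/315.
  ∫_0^4 u'(x)^2 dx = ∫_0^4 (64*x^6 - 48*x^5 + 41*x^4 - 12*x^3 + 4*x^2) dx. Term by term:
    ∫_0^4 64*x^6 dx = 1048576/7;  ∫_0^4 -48*x^5 dx = -32768;  ∫_0^4 41*x^4 dx = 41984/5;
    ∫_0^4 -12*x^3 dx = -768;  ∫_0^4 4*x^2 dx = 256/3.
  Sum: 1048576/7 − 32768 + 41984/5 − 768 + 256/3 = 13097984/105.
Adding: ||u||_{H^1}^2 = 29699072/315 + 13097984/105 = 68993024/315.


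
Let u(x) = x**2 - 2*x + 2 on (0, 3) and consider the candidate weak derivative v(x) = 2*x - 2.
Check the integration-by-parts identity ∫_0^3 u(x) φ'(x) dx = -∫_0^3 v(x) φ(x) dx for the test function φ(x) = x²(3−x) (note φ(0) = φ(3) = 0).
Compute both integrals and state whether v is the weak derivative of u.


LHS = -54/5, RHS = -54/5. Yes, v = u' weakly.

u(x) = x**2 - 2*x + 2, classical derivative u'(x) = 2*x - 2.
φ(x) = x²(3−x), so φ'(x) = 3*x*(2 - x).
Note φ(0) = φ(3) = 0, so the boundary term u·φ vanishes.
LHS = ∫_0^3 u(x) φ'(x) dx = ∫_0^3 (-3*x^4 + 12*x^3 - 18*x^2 + 12*x) dx. Term by term:
  ∫_0^3 -3*x^4 dx = -729/5;  ∫_0^3 12*x^3 dx = 243;  ∫_0^3 -18*x^2 dx = -162;
  ∫_0^3 12*x dx = 54.
Sum: -729/5 + 243 − 162 + 54 = -54/5.
So LHS = -54/5.
∫_0^3 v(x) φ(x) dx = ∫_0^3 (-2*x^4 + 8*x^3 - 6*x^2) dx. Term by term:
  ∫_0^3 -2*x^4 dx = -486/5;  ∫_0^3 8*x^3 dx = 162;  ∫_0^3 -6*x^2 dx = -54.
Sum: -486/5 + 162 − 54 = 54/5.
So RHS = -∫_0^3 v(x) φ(x) dx = -54/5.
LHS = RHS, so the identity holds for this test φ.
Moreover u is smooth here and v(x) = u'(x) = 2*x - 2 pointwise, so the identity holds for every test function. Hence v is the weak derivative of u.


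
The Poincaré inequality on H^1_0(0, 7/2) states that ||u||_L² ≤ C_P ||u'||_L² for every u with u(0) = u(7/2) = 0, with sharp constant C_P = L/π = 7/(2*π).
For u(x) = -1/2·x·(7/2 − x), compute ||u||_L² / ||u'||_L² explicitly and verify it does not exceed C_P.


||u||_L² / ||u'||_L² = 7*sqrt(10)/20 < C_P = 7/(2*π).

u(x) = -1/2·x·(7/2 − x), so u'(x) = x - 7/4.
u(x) = -1/2·x·(7/2 − x) vanishes at x = 0 and x = 7/2, so u ∈ H^1_0(0, 7/2). Differentiate via the product rule and integrate the resulting polynomials term by term.
  ∫_0^7/2 u² dx = ∫_0^7/2 (x^4/4 - 7*x^3/4 + 49*x^2/16) dx. Term by term:
    ∫_0^7/2 x^4/4 dx = 16807/640;  ∫_0^7/2 -7*x^3/4 dx = -16807/256;  ∫_0^7/2 49*x^2/16 dx = 16807/384.
  Sum: 16807/640 − 16807/256 + 16807/384 = 16807/3840.
  ∫_0^7/2 (u')² dx = ∫_0^7/2 (x^2 - 7*x/2 + 49/16) dx. Term by term:
    ∫_0^7/2 x^2 dx = 343/24;  ∫_0^7/2 -7*x/2 dx = -343/16;  ∫_0^7/2 49/16 dx = 343/32.
  Sum: 343/24 − 343/16 + 343/32 = 343/96.
∫_0^7/2 u² dx = 16807/3840, so ||u||_L² = 49*sqrt(105)/240.
∫_0^7/2 (u')² dx = 343/96, so ||u'||_L² = 7*sqrt(42)/24.
Ratio ||u||_L² / ||u'||_L² = 7*sqrt(10)/20.
Sharp Poincaré constant on H^1_0(0, 7/2) is C_P = L/π = 7/(2*π), achieved by sin(2*π/7·x).
A polynomial bump cannot attain the sharp Poincaré constant (only the first sine eigenfunction does), so the ratio is strictly less than C_P, consistent with ||u||_L² ≤ C_P ||u'||_L².


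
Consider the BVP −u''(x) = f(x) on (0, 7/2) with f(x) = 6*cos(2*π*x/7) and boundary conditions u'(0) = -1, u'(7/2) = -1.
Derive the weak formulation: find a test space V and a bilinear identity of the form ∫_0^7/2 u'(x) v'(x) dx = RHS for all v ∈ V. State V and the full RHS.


V = H^1(0, 7/2) (v unrestricted at boundary; u is determined up to an additive constant); weak form: ∫_0^7/2 u'v' dx = ∫_0^7/2 (6*cos(2*π*x/7)) v dx − v(7/2) + v(0) for all v ∈ V.

Multiply both sides by a test function v and integrate from 0 to 7/2:
  ∫_0^7/2 −u''(x) v(x) dx = ∫_0^7/2 f(x) v(x) dx.
Integrate the LHS by parts once:
  ∫_0^7/2 −u'' v dx = −[u'(x) v(x)]_0^7/2 + ∫_0^7/2 u'(x) v'(x) dx.
Thus ∫_0^7/2 u'(x) v'(x) dx = ∫_0^7/2 f(x) v(x) dx + [u'(x) v(x)]_0^7/2.
Choose V so that boundary terms are either known or forced to vanish.
u has inhomogeneous Neumann u'(0) = -1, u'(7/2) = -1. [u' v]_0^7/2 = (-1)·v(7/2) − (-1)·v(0) = − v(7/2) + v(0). Take V = H^1(0, 7/2); boundary term becomes part of RHS.
Weak formulation: find u (satisfying any essential BC) such that ∫_0^7/2 u'(x) v'(x) dx = ∫_0^7/2 f v dx − v(7/2) + v(0) for all v ∈ V (Neumann data are natural BCs: they enter the RHS as boundary terms).
Substituting f(x) = 6*cos(2*π*x/7), the right-hand side is ∫_0^7/2 (6*cos(2*π*x/7)) v dx − v(7/2) + v(0).
Compatibility check (pure Neumann): taking v ≡ 1 ∈ V gives 0 = ∫_0^7/2 f dx + (-1) − (-1), i.e. ∫_0^7/2 f dx must equal u'(0) − u'(7/2) = 0. Indeed ∫_0^7/2 (6*cos(2*π*x/7)) dx = 0, so the data are compatible. The solution is then unique only up to an additive constant (fix it e.g. by requiring ∫_0^7/2 u dx = 0).


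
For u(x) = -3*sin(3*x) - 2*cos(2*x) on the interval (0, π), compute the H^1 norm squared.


||u||_{H^1(0,π)}^2 = 72 + 55*π

u'(x) = 4*sin(2*x) - 9*cos(3*x).
Expand u² and (u')² and integrate term by term on (0, π), using: for integers n ≥ 1, ∫_0^π sin²(nx) dx = ∫_0^π cos²(nx) dx = π/2; for n ≠ n', ∫_0^π sin(nx)sin(n'x) dx = ∫_0^π cos(nx)cos(n'x) dx = 0; and by product-to-sum, ∫_0^π sin(nx)cos(n'x) dx = ½∫_0^π [sin((n+n')x) + sin((n−n')x)] dx, which is 0 when n+n' is even and 2n/(n²−n'²) when n+n' is odd (it need not vanish on (0, π)).
  u² squared terms: (-3)²·∫sin(3x)² dx = 9·π/2 = 9*π/2;  (-2)²·∫cos(2x)² dx = 4·π/2 = 2*π.
  u² cross terms: 2·(-3)·(-2)·∫sin(3x)·cos(2x) dx = 12·(6/5) = 72/5.
  So ∫_0^π u² dx = 9*π/2 + 2*π + 72/5 = 72/5 + 13*π/2.
  (u')² squared terms: (-9)²·∫cos(3x)² dx = 81·π/2 = 81*π/2;  (4)²·∫sin(2x)² dx = 16·π/2 = 8*π.
  (u')² cross terms: 2·(-9)·(4)·∫cos(3x)·sin(2x) dx = -72·(-4/5) = 288/5.
  So ∫_0^π (u')² dx = 81*π/2 + 8*π + 288/5 = 288/5 + 97*π/2.
||u||_{H^1}^2 = (72/5 + 13*π/2) + (288/5 + 97*π/2) = 72 + 55*π.


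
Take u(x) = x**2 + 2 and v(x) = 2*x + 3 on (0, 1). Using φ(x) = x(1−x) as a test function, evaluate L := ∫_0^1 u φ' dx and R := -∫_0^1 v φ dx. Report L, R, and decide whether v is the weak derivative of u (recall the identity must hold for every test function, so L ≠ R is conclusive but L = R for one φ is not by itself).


LHS = -1/6, RHS = -2/3. No, v is not the weak derivative of u.

u(x) = x**2 + 2, classical derivative u'(x) = 2*x.
φ(x) = x(1−x), so φ'(x) = 1 - 2*x.
Note φ(0) = φ(1) = 0, so the boundary term u·φ vanishes.
LHS = ∫_0^1 u(x) φ'(x) dx = ∫_0^1 (-2*x^3 + x^2 - 4*x + 2) dx. Term by term:
  ∫_0^1 -2*x^3 dx = -1/2;  ∫_0^1 x^2 dx = 1/3;  ∫_0^1 -4*x dx = -2;
  ∫_0^1 2 dx = 2.
Sum: -1/2 + 1/3 − 2 + 2 = -1/6.
So LHS = -1/6.
∫_0^1 v(x) φ(x) dx = ∫_0^1 (-2*x^3 - x^2 + 3*x) dx. Term by term:
  ∫_0^1 -2*x^3 dx = -1/2;  ∫_0^1 -x^2 dx = -1/3;  ∫_0^1 3*x dx = 3/2.
Sum: -1/2 − 1/3 + 3/2 = 2/3.
So RHS = -∫_0^1 v(x) φ(x) dx = -2/3.
LHS − RHS = 1/2 ≠ 0, so the identity fails.
(For a valid weak derivative the identity must hold for EVERY test function, in particular this one. The failure shows v is NOT the weak derivative of u.)
Correct weak derivative would be u'(x) = 2*x.


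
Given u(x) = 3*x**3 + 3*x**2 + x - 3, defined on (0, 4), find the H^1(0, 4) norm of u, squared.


||u||_{H^1}^2 = 6303704/105

The H^1 norm (squared) on an interval (0, L) is
  ||u||_{H^1}^2 = ∫_0^L u(x)^2 dx + ∫_0^L u'(x)^2 dx.
Compute u'(x) = 9*x**2 + 6*x + 1.
Then u(x)^2 = 9*x**6 + 18*x**5 + 15*x**4 - 12*x**3 - 17*x**2 - 6*x + 9 and u'(x)^2 = 81*x**4 + 108*x**3 + 54*x**2 + 12*x + 1.
Integrate each monomial from 0 to 4 using ∫_0^4 c·x^n dx = c·4^(n+1)/(n+1):
  ∫_0^4 u(x)^2 dx = ∫_0^4 (9*x^6 + 18*x^5 + 15*x^4 - 12*x^3 - 17*x^2 - 6*x + 9) dx. Term by term:
    ∫_0^4 9*x^6 dx = 147456/7;  ∫_0^4 18*x^5 dx = 12288;  ∫_0^4 15*x^4 dx = 3072;
    ∫_0^4 -12*x^3 dx = -768;  ∫_0^4 -17*x^2 dx = -1088/3;  ∫_0^4 -6*x dx = -48;
    ∫_0^4 9 dx = 36.
  Sum: 147456/7 + 12288 + 3072 − 768 − 1088/3 − 48 + 36 = 740932/21.
  ∫_0^4 u'(x)^2 dx = ∫_0^4 (81*x^4 + 108*x^3 + 54*x^2 + 12*x + 1) dx. Term by term:
    ∫_0^4 81*x^4 dx = 82944/5;  ∫_0^4 108*x^3 dx = 6912;  ∫_0^4 54*x^2 dx = 1152;
    ∫_0^4 12*x dx = 96;  ∫_0^4 1 dx = 4.
  Sum: 82944/5 + 6912 + 1152 + 96 + 4 = 123764/5.
Adding: ||u||_{H^1}^2 = 740932/21 + 123764/5 = 6303704/105.


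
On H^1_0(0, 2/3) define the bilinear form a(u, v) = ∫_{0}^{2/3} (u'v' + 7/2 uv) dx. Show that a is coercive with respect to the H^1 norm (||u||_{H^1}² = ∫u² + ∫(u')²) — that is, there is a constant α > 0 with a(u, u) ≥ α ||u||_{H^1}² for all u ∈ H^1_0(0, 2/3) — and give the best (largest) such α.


α = 1

Coercivity of a(·,·) on H^1_0(0, 2/3) means a(u, u) ≥ α ||u||_{H^1}² for every u ∈ H^1_0.
The interval has length L = 2/3, and Poincaré/coercivity depend only on L. Here a(u, u) = ∫(u')² + (7/2)·∫u².
Here c = 7/2 ≥ 1, so a(u,u) = ∫(u')² + c∫u² ≥ ∫(u')² + ∫u² = ||u||_{H^1}², i.e. α = 1 works. No larger α is possible: a(u,u) ≥ α||u||_{H^1}² means (1−α)∫(u')² ≥ (α−c)∫u², and for the modes u_n = sin(nπ(x−x₀)/L) (x₀ the left endpoint) one has ∫u_n²/∫(u_n')² = (L/(nπ))² → 0, so a(u_n,u_n)/||u_n||_{H^1}² → 1. Hence the optimal constant is α = 1.
Therefore α = 1.


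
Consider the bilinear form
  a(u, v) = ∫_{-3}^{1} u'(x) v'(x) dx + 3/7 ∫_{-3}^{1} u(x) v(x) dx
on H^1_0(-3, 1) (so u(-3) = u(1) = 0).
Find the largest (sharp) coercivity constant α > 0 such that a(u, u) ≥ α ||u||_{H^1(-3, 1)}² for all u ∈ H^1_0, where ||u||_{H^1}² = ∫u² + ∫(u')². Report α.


α = (48/7 + π^2)/(π^2 + 16)

Coercivity of a(·,·) on H^1_0(-3, 1) means a(u, u) ≥ α ||u||_{H^1}² for every u ∈ H^1_0.
The interval has length L = 4, and Poincaré/coercivity depend only on L. Here a(u, u) = ∫(u')² + (3/7)·∫u².
Here 0 < c = 3/7 < 1. The condition a(u,u) ≥ α||u||_{H^1}² reads (1−α)∫(u')² ≥ (α−c)∫u². Any admissible α is ≤ 1 (rapidly oscillating u have ∫u²/∫(u')² → 0), and α = 1 would force 0 ≥ (1−c)∫u², impossible since c < 1; so 1−α > 0. By the sharp Poincaré inequality on H^1_0 of an interval of length L, ∫(u')² ≥ (π/L)²∫u² with equality for the first sine mode sin(π(x−x₀)/L) (x₀ the left endpoint), so the inequality holds for all u iff (1−α)(π/L)² ≥ α − c, i.e. α ≤ ((π/L)² + c)/((π/L)² + 1) = (1 + c(L/π)²)/(1 + (L/π)²). With (π/L)² = π^2/16 and c = 3/7, the largest admissible constant is α = ((π/L)² + c)/((π/L)² + 1).
Simplifying, α = (48/7 + π^2)/(π^2 + 16).


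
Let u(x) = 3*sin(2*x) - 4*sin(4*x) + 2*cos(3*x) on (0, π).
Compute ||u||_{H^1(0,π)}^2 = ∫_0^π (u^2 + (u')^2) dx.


||u||_{H^1(0,π)}^2 = -1952/7 + 357*π/2

u'(x) = -6*sin(3*x) + 6*cos(2*x) - 16*cos(4*x).
Expand u² and (u')² and integrate term by term on (0, π), using: for integers n ≥ 1, ∫_0^π sin²(nx) dx = ∫_0^π cos²(nx) dx = π/2; for n ≠ n', ∫_0^π sin(nx)sin(n'x) dx = ∫_0^π cos(nx)cos(n'x) dx = 0; and by product-to-sum, ∫_0^π sin(nx)cos(n'x) dx = ½∫_0^π [sin((n+n')x) + sin((n−n')x)] dx, which is 0 when n+n' is even and 2n/(n²−n'²) when n+n' is odd (it need not vanish on (0, π)).
  u² squared terms: (-4)²·∫sin(4x)² dx = 16·π/2 = 8*π;  (2)²·∫cos(3x)² dx = 4·π/2 = 2*π;  (3)²·∫sin(2x)² dx = 9·π/2 = 9*π/2.
  u² cross terms: 2·(-4)·(2)·∫sin(4x)·cos(3x) dx = -16·(8/7) = -128/7;  2·(-4)·(3)·∫sin(4x)·sin(2x) dx = -24·(0) = 0;  2·(2)·(3)·∫cos(3x)·sin(2x) dx = 12·(-4/5) = -48/5.
  So ∫_0^π u² dx = 8*π + 2*π + 9*π/2 − 128/7 + 0 − 48/5 = -976/35 + 29*π/2.
  (u')² squared terms: (-16)²·∫cos(4x)² dx = 256·π/2 = 128*π;  (-6)²·∫sin(3x)² dx = 36·π/2 = 18*π;  (6)²·∫cos(2x)² dx = 36·π/2 = 18*π.
  (u')² cross terms: 2·(-16)·(-6)·∫cos(4x)·sin(3x) dx = 192·(-6/7) = -1152/7;  2·(-16)·(6)·∫cos(4x)·cos(2x) dx = -192·(0) = 0;  2·(-6)·(6)·∫sin(3x)·cos(2x) dx = -72·(6/5) = -432/5.
  So ∫_0^π (u')² dx = 128*π + 18*π + 18*π − 1152/7 + 0 − 432/5 = -8784/35 + 164*π.
||u||_{H^1}^2 = (-976/35 + 29*π/2) + (-8784/35 + 164*π) = -1952/7 + 357*π/2.
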